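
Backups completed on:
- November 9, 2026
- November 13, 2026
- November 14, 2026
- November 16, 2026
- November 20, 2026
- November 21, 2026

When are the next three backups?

November 23, 2026; November 27, 2026; November 28, 2026

Gaps: 4, 1, 2, 4, 1 days — not constant, but cyclic with period 3.
The events fall on every Monday, Friday and Saturday.
Next Monday: November 23, 2026.
Next Friday: November 27, 2026.
The following Saturday is November 28, 2026.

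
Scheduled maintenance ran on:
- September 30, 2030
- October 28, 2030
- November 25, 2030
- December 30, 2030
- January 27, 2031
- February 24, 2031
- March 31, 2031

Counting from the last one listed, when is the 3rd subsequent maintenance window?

All Mondays; the gaps (28, 28, 35, 28, 28, 35) vary with month length.
This is the last Monday of each month.
April 2031 ends with Monday April 28, 2031.
Last Monday of May 2031: May 26, 2031.
Last Monday of June 2031: June 30, 2031.

June 30, 2031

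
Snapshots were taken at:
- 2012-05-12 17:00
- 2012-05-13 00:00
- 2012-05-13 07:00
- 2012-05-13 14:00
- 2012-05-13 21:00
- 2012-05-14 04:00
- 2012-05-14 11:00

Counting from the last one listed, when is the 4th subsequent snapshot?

Gaps: 7, 7, 7, 7, 7, 7 hours — each event is 7 hours after the previous one.
2012-05-14 11:00 + 7 h = 2012-05-14 18:00.
2012-05-14 18:00 + 7 h = 2012-05-15 01:00.
2012-05-15 01:00 + 7 h = 2012-05-15 08:00.
2012-05-15 08:00 + 7 h = 2012-05-15 15:00.

2012-05-15 15:00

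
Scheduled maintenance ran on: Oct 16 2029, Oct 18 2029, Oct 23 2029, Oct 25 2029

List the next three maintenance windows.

Oct 30 2029, Nov 1 2029, Nov 6 2029

The gap pattern 2, 5, 2 repeats every 2 events.
These are the Tuesdays and Thursdays of each week.
Next Tuesday: Oct 30 2029.
Next Thursday: Nov 1 2029.
Next Tuesday: Nov 6 2029.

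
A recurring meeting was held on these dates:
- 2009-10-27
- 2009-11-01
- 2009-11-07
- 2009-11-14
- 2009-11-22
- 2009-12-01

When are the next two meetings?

The spacing grows by 1 each time: 5, 6, 7, 8, 9 days.
Next gap: 10 days. 2009-12-01 + 10 days = 2009-12-11.
Next gap: 11 days. 2009-12-11 + 11 days = 2009-12-22.

2009-12-11, 2009-12-22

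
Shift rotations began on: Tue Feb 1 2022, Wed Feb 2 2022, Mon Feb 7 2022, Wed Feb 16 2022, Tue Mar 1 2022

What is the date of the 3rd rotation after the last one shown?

Tue May 3 2022

Intervals are 1, 5, 9, 13 days — an arithmetic progression with common difference 4.
Next gap: 17 days. Tue Mar 1 2022 + 17 days = Fri Mar 18 2022.
Next gap: 21 days. Fri Mar 18 2022 + 21 days = Fri Apr 8 2022.
Next gap: 25 days. Fri Apr 8 2022 + 25 days = Tue May 3 2022.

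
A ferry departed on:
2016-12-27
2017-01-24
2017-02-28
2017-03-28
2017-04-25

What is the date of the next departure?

2017-05-23

All dates are Tuesdays, 28, 35, 28, 28 days apart.
Specifically, the 4th Tuesday of each month.
May 2017 — 4th Tuesday is 2017-05-23.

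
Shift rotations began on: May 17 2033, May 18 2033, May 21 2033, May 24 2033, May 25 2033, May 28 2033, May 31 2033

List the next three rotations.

Jun 1 2033, Jun 4 2033, Jun 7 2033

The gap pattern 1, 3, 3, 1, 3, 3 repeats every 3 events.
These are the Tuesdays, Wednesdays and Saturdays of each week.
Next Wednesday: Jun 1 2033.
Next Saturday: Jun 4 2033.
The following Tuesday is Jun 7 2033.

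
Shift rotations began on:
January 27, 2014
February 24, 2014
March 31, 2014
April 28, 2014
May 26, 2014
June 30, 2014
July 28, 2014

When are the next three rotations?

August 25, 2014; September 29, 2014; October 27, 2014

These are Mondays with 28, 35, 28, 28, 35, 28-day gaps.
Each is the final Monday of its month — March 31, 2014 is past the 28th, so '4th Monday' doesn't fit.
Last Monday of August 2014: August 25, 2014.
Last Monday of September 2014: September 29, 2014.
October 2014 ends with Monday October 27, 2014.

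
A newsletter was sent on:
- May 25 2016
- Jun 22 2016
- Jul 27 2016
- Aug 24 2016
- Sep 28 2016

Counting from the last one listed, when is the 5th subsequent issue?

Feb 22 2017

These are Wednesdays at 28- or 35-day spacing (28, 35, 28, 35).
The pattern: 4th Wednesday of the month.
4th Wednesday of October 2016: Oct 26 2016.
November 2016 — 4th Wednesday is Nov 23 2016.
4th Wednesday of December 2016: Dec 28 2016.
January 2017 — 4th Wednesday is Jan 25 2017.
February 2017 — 4th Wednesday is Feb 22 2017.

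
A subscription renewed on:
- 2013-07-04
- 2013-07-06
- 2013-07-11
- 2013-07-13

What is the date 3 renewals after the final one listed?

2013-07-25

The gap pattern 2, 5, 2 repeats every 2 events.
These are the Thursdays and Saturdays of each week.
Next Thursday: 2013-07-18.
The following Saturday is 2013-07-20.
The following Thursday is 2013-07-25.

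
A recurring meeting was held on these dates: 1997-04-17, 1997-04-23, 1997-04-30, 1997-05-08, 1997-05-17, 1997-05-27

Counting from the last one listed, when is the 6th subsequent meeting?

The spacing grows by 1 each time: 6, 7, 8, 9, 10 days.
Next gap: 11 days. 1997-05-27 + 11 days = 1997-06-07.
Next gap: 12 days. 1997-06-07 + 12 days = 1997-06-19.
Next gap: 13 days. 1997-06-19 + 13 days = 1997-07-02.
Next gap: 14 days. 1997-07-02 + 14 days = 1997-07-16.
Next gap: 15 days. 1997-07-16 + 15 days = 1997-07-31.
Next gap: 16 days. 1997-07-31 + 16 days = 1997-08-16.

1997-08-16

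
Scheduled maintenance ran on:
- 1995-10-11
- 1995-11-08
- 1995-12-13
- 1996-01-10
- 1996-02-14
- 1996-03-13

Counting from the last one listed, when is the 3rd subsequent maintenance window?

These are Wednesdays at 28- or 35-day spacing (28, 35, 28, 35, 28).
The pattern: 2nd Wednesday of the month.
April 1996 — 2nd Wednesday is 1996-04-10.
2nd Wednesday of May 1996: 1996-05-08.
June 1996 — 2nd Wednesday is 1996-06-12.

1996-06-12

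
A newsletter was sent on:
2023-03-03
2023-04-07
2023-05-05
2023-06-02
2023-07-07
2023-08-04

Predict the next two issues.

2023-09-01, 2023-10-06

All dates are Fridays, 35, 28, 28, 35, 28 days apart.
Specifically, the 1st Friday of each month.
September 2023 — 1st Friday is 2023-09-01.
1st Friday of October 2023: 2023-10-06.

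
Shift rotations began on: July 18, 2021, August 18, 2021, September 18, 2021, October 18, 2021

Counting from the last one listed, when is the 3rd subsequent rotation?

Gaps: 31, 31, 30 days — not constant. Every event is on the 18th of the month.
Pattern: the 18th of each month.
November 2021: November 18, 2021.
Next: December 2021 → December 18, 2021.
January 2022: January 18, 2022.

January 18, 2022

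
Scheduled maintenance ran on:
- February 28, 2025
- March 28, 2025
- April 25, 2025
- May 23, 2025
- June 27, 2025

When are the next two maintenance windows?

Gaps: 28, 28, 28, 35 days — a mix of 28 and 35. Every date is a Friday.
Each is the 4th Friday of its month.
4th Friday of July 2025: July 25, 2025.
August 2025 — 4th Friday is August 22, 2025.

July 25, 2025; August 22, 2025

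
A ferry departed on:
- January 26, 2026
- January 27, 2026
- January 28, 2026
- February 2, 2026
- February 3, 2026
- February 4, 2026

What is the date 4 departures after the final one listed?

Gaps: 1, 1, 5, 1, 1 days — not constant, but cyclic with period 3.
The events fall on every Monday, Tuesday and Wednesday.
Next Monday: February 9, 2026.
The following Tuesday is February 10, 2026.
Next Wednesday: February 11, 2026.
The following Monday is February 16, 2026.

February 16, 2026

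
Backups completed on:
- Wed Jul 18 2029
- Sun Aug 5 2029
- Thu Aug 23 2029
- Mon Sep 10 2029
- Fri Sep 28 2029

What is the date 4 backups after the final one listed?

Gaps between consecutive events: 18, 18, 18, 18 days — a constant 18-day interval.
Fri Sep 28 2029 + 18 days = Tue Oct 16 2029.
Tue Oct 16 2029 + 18 days = Sat Nov 3 2029.
Sat Nov 3 2029 + 18 days = Wed Nov 21 2029.
Wed Nov 21 2029 + 18 days = Sun Dec 9 2029.

Sun Dec 9 2029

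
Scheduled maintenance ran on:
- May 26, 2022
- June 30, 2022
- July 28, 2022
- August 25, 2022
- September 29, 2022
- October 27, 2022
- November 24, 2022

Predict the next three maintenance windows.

These are Thursdays with 35, 28, 28, 35, 28, 28-day gaps.
Each is the final Thursday of its month — June 30, 2022 is past the 28th, so '4th Thursday' doesn't fit.
Last Thursday of December 2022: December 29, 2022.
January 2023 ends with Thursday January 26, 2023.
Last Thursday of February 2023: February 23, 2023.

December 29, 2022; January 26, 2023; February 23, 2023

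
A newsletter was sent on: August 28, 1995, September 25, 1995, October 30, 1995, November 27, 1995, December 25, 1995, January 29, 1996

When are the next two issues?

February 26, 1996; March 25, 1996

Every date is a Monday; gaps 28, 35, 28, 28, 35 days.
Each is the last Monday of its month (at least one falls on the 29th or later, ruling out '4th Monday').
Last Monday of February 1996: February 26, 1996.
Last Monday of March 1996: March 25, 1996.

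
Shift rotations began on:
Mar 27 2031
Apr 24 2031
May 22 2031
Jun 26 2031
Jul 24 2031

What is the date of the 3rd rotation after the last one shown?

Gaps: 28, 28, 35, 28 days — a mix of 28 and 35. Every date is a Thursday.
Each is the 4th Thursday of its month.
August 2031 — 4th Thursday is Aug 28 2031.
September 2031 — 4th Thursday is Sep 25 2031.
4th Thursday of October 2031: Oct 23 2031.

Oct 23 2031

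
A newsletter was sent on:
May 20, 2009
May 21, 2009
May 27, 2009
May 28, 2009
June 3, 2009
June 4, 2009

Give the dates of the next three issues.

June 10, 2009; June 11, 2009; June 17, 2009

The gap pattern 1, 6, 1, 6, 1 repeats every 2 events.
These are the Wednesdays and Thursdays of each week.
The following Wednesday is June 10, 2009.
Next Thursday: June 11, 2009.
Next Wednesday: June 17, 2009.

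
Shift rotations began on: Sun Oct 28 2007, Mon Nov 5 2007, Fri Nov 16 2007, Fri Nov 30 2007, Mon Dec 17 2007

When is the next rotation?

Sun Jan 6 2008

Gaps: 8, 11, 14, 17 days — each gap is 3 larger than the previous one.
Next gap: 20 days. Mon Dec 17 2007 + 20 days = Sun Jan 6 2008.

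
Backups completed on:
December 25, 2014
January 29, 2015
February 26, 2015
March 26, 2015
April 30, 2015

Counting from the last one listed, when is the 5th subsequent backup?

These are Thursdays with 35, 28, 28, 35-day gaps.
Each is the final Thursday of its month — January 29, 2015 is past the 28th, so '4th Thursday' doesn't fit.
Last Thursday of May 2015: May 28, 2015.
June 2015 ends with Thursday June 25, 2015.
Last Thursday of July 2015: July 30, 2015.
August 2015 ends with Thursday August 27, 2015.
Last Thursday of September 2015: September 24, 2015.

September 24, 2015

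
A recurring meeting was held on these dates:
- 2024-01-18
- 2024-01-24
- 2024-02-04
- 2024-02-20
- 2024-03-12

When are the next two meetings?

2024-04-07, 2024-05-08

Intervals are 6, 11, 16, 21 days — an arithmetic progression with common difference 5.
Next gap: 26 days. 2024-03-12 + 26 days = 2024-04-07.
Next gap: 31 days. 2024-04-07 + 31 days = 2024-05-08.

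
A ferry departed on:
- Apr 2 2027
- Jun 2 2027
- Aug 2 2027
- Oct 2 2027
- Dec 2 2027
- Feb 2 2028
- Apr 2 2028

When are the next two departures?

Gaps: 61, 61, 61, 61, 62, 60 days — not constant. Every event is on the 2nd of the month.
Pattern: the 2nd of every 2 months.
Next: June 2028 → Jun 2 2028.
August 2028: Aug 2 2028.

Jun 2 2028, Aug 2 2028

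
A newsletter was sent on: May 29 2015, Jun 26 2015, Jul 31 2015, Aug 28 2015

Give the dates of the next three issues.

All Fridays; the gaps (28, 35, 28) vary with month length.
This is the last Friday of each month.
Last Friday of September 2015: Sep 25 2015.
Last Friday of October 2015: Oct 30 2015.
November 2015 ends with Friday Nov 27 2015.

Sep 25 2015, Oct 30 2015, Nov 27 2015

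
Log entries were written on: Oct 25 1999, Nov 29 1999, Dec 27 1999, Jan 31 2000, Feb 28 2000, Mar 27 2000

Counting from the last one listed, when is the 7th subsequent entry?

Oct 30 2000

These are Mondays with 35, 28, 35, 28, 28-day gaps.
Each is the final Monday of its month — Nov 29 1999 is past the 28th, so '4th Monday' doesn't fit.
Last Monday of April 2000: Apr 24 2000.
Last Monday of May 2000: May 29 2000.
June 2000 ends with Monday Jun 26 2000.
July 2000 ends with Monday Jul 31 2000.
Last Monday of August 2000: Aug 28 2000.
Last Monday of September 2000: Sep 25 2000.
Last Monday of October 2000: Oct 30 2000.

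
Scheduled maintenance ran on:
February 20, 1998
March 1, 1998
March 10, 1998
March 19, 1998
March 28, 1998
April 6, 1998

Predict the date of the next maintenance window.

Gaps between consecutive events: 9, 9, 9, 9, 9 days — a constant 9-day interval.
April 6, 1998 + 9 days = April 15, 1998.

April 15, 1998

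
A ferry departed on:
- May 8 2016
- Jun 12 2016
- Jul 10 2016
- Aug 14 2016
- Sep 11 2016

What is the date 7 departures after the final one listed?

All dates are Sundays, 35, 28, 35, 28 days apart.
Specifically, the 2nd Sunday of each month.
2nd Sunday of October 2016: Oct 9 2016.
November 2016 — 2nd Sunday is Nov 13 2016.
2nd Sunday of December 2016: Dec 11 2016.
2nd Sunday of January 2017: Jan 8 2017.
2nd Sunday of February 2017: Feb 12 2017.
March 2017 — 2nd Sunday is Mar 12 2017.
2nd Sunday of April 2017: Apr 9 2017.

Apr 9 2017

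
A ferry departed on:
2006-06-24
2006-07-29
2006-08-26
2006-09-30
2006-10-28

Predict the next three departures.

2006-11-25, 2006-12-30, 2007-01-27

All Saturdays; the gaps (35, 28, 35, 28) vary with month length.
This is the last Saturday of each month.
Last Saturday of November 2006: 2006-11-25.
December 2006 ends with Saturday 2006-12-30.
January 2007 ends with Saturday 2007-01-27.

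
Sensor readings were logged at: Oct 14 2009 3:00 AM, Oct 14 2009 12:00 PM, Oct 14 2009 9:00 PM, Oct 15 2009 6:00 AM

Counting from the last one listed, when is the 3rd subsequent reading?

The interval is a steady 9 hours (9, 9, 9).
Oct 15 2009 6:00 AM + 9 h = Oct 15 2009 3:00 PM.
Oct 15 2009 3:00 PM + 9 h = Oct 16 2009 12:00 AM.
Oct 16 2009 12:00 AM + 9 h = Oct 16 2009 9:00 AM.

Oct 16 2009 9:00 AM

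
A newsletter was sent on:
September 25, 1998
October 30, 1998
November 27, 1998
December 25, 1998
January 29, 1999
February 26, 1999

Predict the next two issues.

March 26, 1999; April 30, 1999

All Fridays; the gaps (35, 28, 28, 35, 28) vary with month length.
This is the last Friday of each month.
Last Friday of March 1999: March 26, 1999.
Last Friday of April 1999: April 30, 1999.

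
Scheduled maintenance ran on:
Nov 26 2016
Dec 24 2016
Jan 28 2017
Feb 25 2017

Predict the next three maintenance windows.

All dates are Saturdays, 28, 35, 28 days apart.
Specifically, the 4th Saturday of each month.
4th Saturday of March 2017: Mar 25 2017.
April 2017 — 4th Saturday is Apr 22 2017.
4th Saturday of May 2017: May 27 2017.

Mar 25 2017, Apr 22 2017, May 27 2017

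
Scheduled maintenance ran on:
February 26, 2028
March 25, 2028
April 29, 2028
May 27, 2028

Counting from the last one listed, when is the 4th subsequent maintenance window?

September 30, 2028

All Saturdays; the gaps (28, 35, 28) vary with month length.
This is the last Saturday of each month.
June 2028 ends with Saturday June 24, 2028.
Last Saturday of July 2028: July 29, 2028.
Last Saturday of August 2028: August 26, 2028.
September 2028 ends with Saturday September 30, 2028.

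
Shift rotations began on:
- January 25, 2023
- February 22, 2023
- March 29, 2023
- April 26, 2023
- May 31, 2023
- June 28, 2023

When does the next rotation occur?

Every date is a Wednesday; gaps 28, 35, 28, 35, 28 days.
Each is the last Wednesday of its month (at least one falls on the 29th or later, ruling out '4th Wednesday').
July 2023 ends with Wednesday July 26, 2023.

July 26, 2023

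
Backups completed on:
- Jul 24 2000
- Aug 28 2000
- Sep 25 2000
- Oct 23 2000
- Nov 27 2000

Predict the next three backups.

These are Mondays at 28- or 35-day spacing (35, 28, 28, 35).
The pattern: 4th Monday of the month.
4th Monday of December 2000: Dec 25 2000.
4th Monday of January 2001: Jan 22 2001.
February 2001 — 4th Monday is Feb 26 2001.

Dec 25 2000, Jan 22 2001, Feb 26 2001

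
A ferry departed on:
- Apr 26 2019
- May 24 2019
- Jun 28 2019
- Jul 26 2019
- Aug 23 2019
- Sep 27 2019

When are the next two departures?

Gaps: 28, 35, 28, 28, 35 days — a mix of 28 and 35. Every date is a Friday.
Each is the 4th Friday of its month.
October 2019 — 4th Friday is Oct 25 2019.
4th Friday of November 2019: Nov 22 2019.

Oct 25 2019, Nov 22 2019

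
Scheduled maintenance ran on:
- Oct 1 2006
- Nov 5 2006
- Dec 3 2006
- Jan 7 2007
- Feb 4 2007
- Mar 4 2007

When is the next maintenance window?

Gaps: 35, 28, 35, 28, 28 days — a mix of 28 and 35. Every date is a Sunday.
Each is the 1st Sunday of its month.
April 2007 — 1st Sunday is Apr 1 2007.

Apr 1 2007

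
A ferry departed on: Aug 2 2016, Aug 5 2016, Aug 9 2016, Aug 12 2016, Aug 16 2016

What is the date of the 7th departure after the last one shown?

The gap pattern 3, 4, 3, 4 repeats every 2 events.
These are the Tuesdays and Fridays of each week.
Next Friday: Aug 19 2016.
Next Tuesday: Aug 23 2016.
The following Friday is Aug 26 2016.
Next Tuesday: Aug 30 2016.
The following Friday is Sep 2 2016.
The following Tuesday is Sep 6 2016.
The following Friday is Sep 9 2016.

Sep 9 2016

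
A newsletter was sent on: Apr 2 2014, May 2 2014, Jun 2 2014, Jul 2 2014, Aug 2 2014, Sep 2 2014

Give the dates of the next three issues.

The day-of-month is always 2 (30, 31, 30, 31, 31 days between events).
So this recurs on the 2nd of each month.
Next: October 2014 → Oct 2 2014.
November 2014: Nov 2 2014.
Next: December 2014 → Dec 2 2014.

Oct 2 2014, Nov 2 2014, Dec 2 2014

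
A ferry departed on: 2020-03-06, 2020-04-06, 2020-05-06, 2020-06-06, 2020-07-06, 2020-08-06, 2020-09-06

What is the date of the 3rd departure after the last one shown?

2020-12-06

Gaps: 31, 30, 31, 30, 31, 31 days — not constant. Every event is on the 6th of the month.
Pattern: the 6th of each month.
Next: October 2020 → 2020-10-06.
November 2020: 2020-11-06.
December 2020: 2020-12-06.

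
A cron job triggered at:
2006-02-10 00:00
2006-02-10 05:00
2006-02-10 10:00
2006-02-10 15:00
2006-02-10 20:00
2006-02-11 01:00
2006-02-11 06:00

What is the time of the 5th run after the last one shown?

The interval is a steady 5 hours (5, 5, 5, 5, 5, 5).
2006-02-11 06:00 + 5 h = 2006-02-11 11:00.
2006-02-11 11:00 + 5 h = 2006-02-11 16:00.
2006-02-11 16:00 + 5 h = 2006-02-11 21:00.
2006-02-11 21:00 + 5 h = 2006-02-12 02:00.
2006-02-12 02:00 + 5 h = 2006-02-12 07:00.

2006-02-12 07:00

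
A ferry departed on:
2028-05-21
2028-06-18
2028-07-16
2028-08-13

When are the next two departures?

2028-09-10, 2028-10-08

Every event comes 28 days after the last (28, 28, 28).
2028-08-13 + 28 days = 2028-09-10.
2028-09-10 + 28 days = 2028-10-08.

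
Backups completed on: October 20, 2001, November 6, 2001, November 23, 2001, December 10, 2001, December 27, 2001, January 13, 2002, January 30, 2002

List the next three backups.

Every event comes 17 days after the last (17, 17, 17, 17, 17, 17).
January 30, 2002 + 17 days = February 16, 2002.
February 16, 2002 + 17 days = March 5, 2002.
March 5, 2002 + 17 days = March 22, 2002.

February 16, 2002; March 5, 2002; March 22, 2002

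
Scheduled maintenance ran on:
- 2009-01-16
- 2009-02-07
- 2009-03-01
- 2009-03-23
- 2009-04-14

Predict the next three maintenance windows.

2009-05-06, 2009-05-28, 2009-06-19

The spacing is 22, 22, 22, 22 days — always 22 days.
2009-04-14 + 22 days = 2009-05-06.
2009-05-06 + 22 days = 2009-05-28.
2009-05-28 + 22 days = 2009-06-19.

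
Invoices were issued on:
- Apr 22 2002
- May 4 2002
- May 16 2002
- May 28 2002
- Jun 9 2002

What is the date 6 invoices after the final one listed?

Every event comes 12 days after the last (12, 12, 12, 12).
Jun 9 2002 + 12 days = Jun 21 2002.
Jun 21 2002 + 12 days = Jul 3 2002.
Jul 3 2002 + 12 days = Jul 15 2002.
Jul 15 2002 + 12 days = Jul 27 2002.
Jul 27 2002 + 12 days = Aug 8 2002.
Aug 8 2002 + 12 days = Aug 20 2002.

Aug 20 2002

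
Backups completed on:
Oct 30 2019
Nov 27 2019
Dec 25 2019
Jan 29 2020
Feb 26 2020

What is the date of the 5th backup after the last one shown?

Jul 29 2020

These are Wednesdays with 28, 28, 35, 28-day gaps.
Each is the final Wednesday of its month — Oct 30 2019 is past the 28th, so '4th Wednesday' doesn't fit.
March 2020 ends with Wednesday Mar 25 2020.
April 2020 ends with Wednesday Apr 29 2020.
May 2020 ends with Wednesday May 27 2020.
June 2020 ends with Wednesday Jun 24 2020.
July 2020 ends with Wednesday Jul 29 2020.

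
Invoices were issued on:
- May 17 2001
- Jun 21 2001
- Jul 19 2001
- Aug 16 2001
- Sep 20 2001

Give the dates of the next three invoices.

These are Thursdays at 28- or 35-day spacing (35, 28, 28, 35).
The pattern: 3rd Thursday of the month.
October 2001 — 3rd Thursday is Oct 18 2001.
November 2001 — 3rd Thursday is Nov 15 2001.
3rd Thursday of December 2001: Dec 20 2001.

Oct 18 2001, Nov 15 2001, Dec 20 2001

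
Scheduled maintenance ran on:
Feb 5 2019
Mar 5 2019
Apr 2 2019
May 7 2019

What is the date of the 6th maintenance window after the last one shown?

Nov 5 2019

All dates are Tuesdays, 28, 28, 35 days apart.
Specifically, the 1st Tuesday of each month.
1st Tuesday of June 2019: Jun 4 2019.
July 2019 — 1st Tuesday is Jul 2 2019.
August 2019 — 1st Tuesday is Aug 6 2019.
1st Tuesday of September 2019: Sep 3 2019.
1st Tuesday of October 2019: Oct 1 2019.
1st Tuesday of November 2019: Nov 5 2019.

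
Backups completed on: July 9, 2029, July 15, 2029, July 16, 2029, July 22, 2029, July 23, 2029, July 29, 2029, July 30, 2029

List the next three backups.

Gaps: 6, 1, 6, 1, 6, 1 days — not constant, but cyclic with period 2.
The events fall on every Monday and Sunday.
Next Sunday: August 5, 2029.
Next Monday: August 6, 2029.
Next Sunday: August 12, 2029.

August 5, 2029; August 6, 2029; August 12, 2029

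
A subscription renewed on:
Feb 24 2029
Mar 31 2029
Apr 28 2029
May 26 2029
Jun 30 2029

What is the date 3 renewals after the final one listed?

All Saturdays; the gaps (35, 28, 28, 35) vary with month length.
This is the last Saturday of each month.
Last Saturday of July 2029: Jul 28 2029.
August 2029 ends with Saturday Aug 25 2029.
Last Saturday of September 2029: Sep 29 2029.

Sep 29 2029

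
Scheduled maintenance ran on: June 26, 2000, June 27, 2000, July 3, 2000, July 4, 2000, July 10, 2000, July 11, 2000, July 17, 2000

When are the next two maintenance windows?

July 18, 2000; July 24, 2000

The gap pattern 1, 6, 1, 6, 1, 6 repeats every 2 events.
These are the Mondays and Tuesdays of each week.
The following Tuesday is July 18, 2000.
Next Monday: July 24, 2000.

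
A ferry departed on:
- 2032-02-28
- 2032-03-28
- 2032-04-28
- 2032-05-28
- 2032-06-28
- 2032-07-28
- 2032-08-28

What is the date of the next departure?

2032-09-28

Gaps: 29, 31, 30, 31, 30, 31 days — not constant. Every event is on the 28th of the month.
Pattern: the 28th of each month.
September 2032: 2032-09-28.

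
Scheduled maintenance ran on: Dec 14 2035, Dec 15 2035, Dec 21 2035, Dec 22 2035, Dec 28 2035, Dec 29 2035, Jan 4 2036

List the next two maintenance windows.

Jan 5 2036, Jan 11 2036

Every event lands on a Friday or Saturday (gaps cycle 1, 6, 1, 6, 1, 6).
So the schedule is: every Friday and Saturday.
The following Saturday is Jan 5 2036.
The following Friday is Jan 11 2036.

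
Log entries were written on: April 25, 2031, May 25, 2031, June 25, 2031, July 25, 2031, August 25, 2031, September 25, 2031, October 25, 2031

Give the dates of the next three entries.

November 25, 2031; December 25, 2031; January 25, 2032

Each date is the 25th; the gaps (30, 31, 30, 31, 31, 30) track the month lengths.
The rule is the 25th of each month.
Next: November 2031 → November 25, 2031.
Next: December 2031 → December 25, 2031.
Next: January 2032 → January 25, 2032.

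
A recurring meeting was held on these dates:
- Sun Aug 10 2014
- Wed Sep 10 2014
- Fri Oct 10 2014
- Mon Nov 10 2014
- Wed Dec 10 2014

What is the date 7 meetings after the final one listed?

The day-of-month is always 10 (31, 30, 31, 30 days between events).
So this recurs on the 10th of each month.
January 2015: Sat Jan 10 2015.
Next: February 2015 → Tue Feb 10 2015.
March 2015: Tue Mar 10 2015.
Next: April 2015 → Fri Apr 10 2015.
May 2015: Sun May 10 2015.
Next: June 2015 → Wed Jun 10 2015.
Next: July 2015 → Fri Jul 10 2015.

Fri Jul 10 2015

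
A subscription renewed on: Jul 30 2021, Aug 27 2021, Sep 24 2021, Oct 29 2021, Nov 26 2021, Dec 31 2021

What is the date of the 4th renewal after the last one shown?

Every date is a Friday; gaps 28, 28, 35, 28, 35 days.
Each is the last Friday of its month (at least one falls on the 29th or later, ruling out '4th Friday').
January 2022 ends with Friday Jan 28 2022.
February 2022 ends with Friday Feb 25 2022.
March 2022 ends with Friday Mar 25 2022.
April 2022 ends with Friday Apr 29 2022.

Apr 29 2022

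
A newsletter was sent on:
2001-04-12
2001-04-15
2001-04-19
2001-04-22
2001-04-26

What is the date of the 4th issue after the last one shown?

The gap pattern 3, 4, 3, 4 repeats every 2 events.
These are the Thursdays and Sundays of each week.
The following Sunday is 2001-04-29.
Next Thursday: 2001-05-03.
The following Sunday is 2001-05-06.
The following Thursday is 2001-05-10.

2001-05-10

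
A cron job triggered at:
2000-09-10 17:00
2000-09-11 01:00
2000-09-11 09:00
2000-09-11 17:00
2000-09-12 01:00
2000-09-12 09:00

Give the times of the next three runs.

2000-09-12 17:00, 2000-09-13 01:00, 2000-09-13 09:00

Spacing: 8, 8, 8, 8, 8 h — constant 8 h.
2000-09-12 09:00 + 8 h = 2000-09-12 17:00.
2000-09-12 17:00 + 8 h = 2000-09-13 01:00.
2000-09-13 01:00 + 8 h = 2000-09-13 09:00.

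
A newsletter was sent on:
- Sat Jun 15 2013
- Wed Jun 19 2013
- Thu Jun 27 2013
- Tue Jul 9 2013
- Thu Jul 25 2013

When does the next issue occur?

Intervals are 4, 8, 12, 16 days — an arithmetic progression with common difference 4.
Next gap: 20 days. Thu Jul 25 2013 + 20 days = Wed Aug 14 2013.

Wed Aug 14 2013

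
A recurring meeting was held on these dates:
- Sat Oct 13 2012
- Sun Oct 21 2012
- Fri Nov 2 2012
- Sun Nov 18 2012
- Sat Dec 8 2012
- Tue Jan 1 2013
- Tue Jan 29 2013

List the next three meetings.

The spacing grows by 4 each time: 8, 12, 16, 20, 24, 28 days.
Next gap: 32 days. Tue Jan 29 2013 + 32 days = Sat Mar 2 2013.
Next gap: 36 days. Sat Mar 2 2013 + 36 days = Sun Apr 7 2013.
Next gap: 40 days. Sun Apr 7 2013 + 40 days = Fri May 17 2013.

Sat Mar 2 2013, Sun Apr 7 2013, Fri May 17 2013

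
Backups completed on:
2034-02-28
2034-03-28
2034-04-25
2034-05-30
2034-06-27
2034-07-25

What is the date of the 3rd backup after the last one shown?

All Tuesdays; the gaps (28, 28, 35, 28, 28) vary with month length.
This is the last Tuesday of each month.
Last Tuesday of August 2034: 2034-08-29.
Last Tuesday of September 2034: 2034-09-26.
October 2034 ends with Tuesday 2034-10-31.

2034-10-31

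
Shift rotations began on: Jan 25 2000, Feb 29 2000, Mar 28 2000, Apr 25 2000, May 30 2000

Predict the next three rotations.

All Tuesdays; the gaps (35, 28, 28, 35) vary with month length.
This is the last Tuesday of each month.
Last Tuesday of June 2000: Jun 27 2000.
Last Tuesday of July 2000: Jul 25 2000.
August 2000 ends with Tuesday Aug 29 2000.

Jun 27 2000, Jul 25 2000, Aug 29 2000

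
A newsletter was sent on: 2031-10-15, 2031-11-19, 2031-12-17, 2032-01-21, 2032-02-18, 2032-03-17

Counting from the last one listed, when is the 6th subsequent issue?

These are Wednesdays at 28- or 35-day spacing (35, 28, 35, 28, 28).
The pattern: 3rd Wednesday of the month.
April 2032 — 3rd Wednesday is 2032-04-21.
3rd Wednesday of May 2032: 2032-05-19.
June 2032 — 3rd Wednesday is 2032-06-16.
July 2032 — 3rd Wednesday is 2032-07-21.
3rd Wednesday of August 2032: 2032-08-18.
3rd Wednesday of September 2032: 2032-09-15.

2032-09-15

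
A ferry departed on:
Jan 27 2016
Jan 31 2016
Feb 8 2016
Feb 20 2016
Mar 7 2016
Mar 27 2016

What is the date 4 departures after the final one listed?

The spacing grows by 4 each time: 4, 8, 12, 16, 20 days.
Next gap: 24 days. Mar 27 2016 + 24 days = Apr 20 2016.
Next gap: 28 days. Apr 20 2016 + 28 days = May 18 2016.
Next gap: 32 days. May 18 2016 + 32 days = Jun 19 2016.
Next gap: 36 days. Jun 19 2016 + 36 days = Jul 25 2016.

Jul 25 2016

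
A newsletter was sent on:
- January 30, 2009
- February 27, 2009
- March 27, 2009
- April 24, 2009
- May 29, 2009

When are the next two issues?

Every date is a Friday; gaps 28, 28, 28, 35 days.
Each is the last Friday of its month (at least one falls on the 29th or later, ruling out '4th Friday').
Last Friday of June 2009: June 26, 2009.
July 2009 ends with Friday July 31, 2009.

June 26, 2009; July 31, 2009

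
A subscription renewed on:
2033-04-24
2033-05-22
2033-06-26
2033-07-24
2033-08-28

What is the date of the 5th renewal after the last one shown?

2034-01-22

All dates are Sundays, 28, 35, 28, 35 days apart.
Specifically, the 4th Sunday of each month.
4th Sunday of September 2033: 2033-09-25.
October 2033 — 4th Sunday is 2033-10-23.
4th Sunday of November 2033: 2033-11-27.
4th Sunday of December 2033: 2033-12-25.
4th Sunday of January 2034: 2034-01-22.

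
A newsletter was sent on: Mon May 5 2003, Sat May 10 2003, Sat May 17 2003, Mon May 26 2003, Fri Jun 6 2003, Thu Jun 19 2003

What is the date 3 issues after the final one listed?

Sat Aug 9 2003

Intervals are 5, 7, 9, 11, 13 days — an arithmetic progression with common difference 2.
Next gap: 15 days. Thu Jun 19 2003 + 15 days = Fri Jul 4 2003.
Next gap: 17 days. Fri Jul 4 2003 + 17 days = Mon Jul 21 2003.
Next gap: 19 days. Mon Jul 21 2003 + 19 days = Sat Aug 9 2003.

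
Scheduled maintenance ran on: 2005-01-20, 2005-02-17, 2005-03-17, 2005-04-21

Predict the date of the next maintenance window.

All dates are Thursdays, 28, 28, 35 days apart.
Specifically, the 3rd Thursday of each month.
May 2005 — 3rd Thursday is 2005-05-19.

2005-05-19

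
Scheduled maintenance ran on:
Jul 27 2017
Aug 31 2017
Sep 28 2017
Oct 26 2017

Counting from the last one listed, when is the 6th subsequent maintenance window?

Apr 26 2018

Every date is a Thursday; gaps 35, 28, 28 days.
Each is the last Thursday of its month (at least one falls on the 29th or later, ruling out '4th Thursday').
November 2017 ends with Thursday Nov 30 2017.
December 2017 ends with Thursday Dec 28 2017.
January 2018 ends with Thursday Jan 25 2018.
February 2018 ends with Thursday Feb 22 2018.
Last Thursday of March 2018: Mar 29 2018.
Last Thursday of April 2018: Apr 26 2018.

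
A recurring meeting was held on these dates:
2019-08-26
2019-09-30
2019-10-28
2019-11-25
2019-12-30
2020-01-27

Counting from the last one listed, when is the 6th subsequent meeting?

2020-07-27

These are Mondays with 35, 28, 28, 35, 28-day gaps.
Each is the final Monday of its month — 2019-09-30 is past the 28th, so '4th Monday' doesn't fit.
February 2020 ends with Monday 2020-02-24.
March 2020 ends with Monday 2020-03-30.
April 2020 ends with Monday 2020-04-27.
May 2020 ends with Monday 2020-05-25.
Last Monday of June 2020: 2020-06-29.
July 2020 ends with Monday 2020-07-27.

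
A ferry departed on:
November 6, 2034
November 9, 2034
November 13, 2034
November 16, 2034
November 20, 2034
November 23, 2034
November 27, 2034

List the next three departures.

November 30, 2034; December 4, 2034; December 7, 2034

The gap pattern 3, 4, 3, 4, 3, 4 repeats every 2 events.
These are the Mondays and Thursdays of each week.
Next Thursday: November 30, 2034.
Next Monday: December 4, 2034.
Next Thursday: December 7, 2034.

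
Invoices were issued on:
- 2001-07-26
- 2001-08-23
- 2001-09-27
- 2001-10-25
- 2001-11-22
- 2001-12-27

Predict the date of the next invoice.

2002-01-24

Gaps: 28, 35, 28, 28, 35 days — a mix of 28 and 35. Every date is a Thursday.
Each is the 4th Thursday of its month.
4th Thursday of January 2002: 2002-01-24.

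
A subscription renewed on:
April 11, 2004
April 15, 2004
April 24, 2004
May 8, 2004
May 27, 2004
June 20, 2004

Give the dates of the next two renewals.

The spacing grows by 5 each time: 4, 9, 14, 19, 24 days.
Next gap: 29 days. June 20, 2004 + 29 days = July 19, 2004.
Next gap: 34 days. July 19, 2004 + 34 days = August 22, 2004.

July 19, 2004; August 22, 2004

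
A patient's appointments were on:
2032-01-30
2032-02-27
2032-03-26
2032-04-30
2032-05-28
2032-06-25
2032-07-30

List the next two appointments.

These are Fridays with 28, 28, 35, 28, 28, 35-day gaps.
Each is the final Friday of its month — 2032-01-30 is past the 28th, so '4th Friday' doesn't fit.
Last Friday of August 2032: 2032-08-27.
Last Friday of September 2032: 2032-09-24.

2032-08-27, 2032-09-24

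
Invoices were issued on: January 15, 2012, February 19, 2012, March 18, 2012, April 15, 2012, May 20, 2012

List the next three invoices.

These are Sundays at 28- or 35-day spacing (35, 28, 28, 35).
The pattern: 3rd Sunday of the month.
3rd Sunday of June 2012: June 17, 2012.
3rd Sunday of July 2012: July 15, 2012.
August 2012 — 3rd Sunday is August 19, 2012.

June 17, 2012; July 15, 2012; August 19, 2012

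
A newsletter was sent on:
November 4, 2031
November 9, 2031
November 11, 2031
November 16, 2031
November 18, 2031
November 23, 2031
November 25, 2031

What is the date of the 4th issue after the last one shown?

December 9, 2031

Gaps: 5, 2, 5, 2, 5, 2 days — not constant, but cyclic with period 2.
The events fall on every Tuesday and Sunday.
The following Sunday is November 30, 2031.
Next Tuesday: December 2, 2031.
Next Sunday: December 7, 2031.
The following Tuesday is December 9, 2031.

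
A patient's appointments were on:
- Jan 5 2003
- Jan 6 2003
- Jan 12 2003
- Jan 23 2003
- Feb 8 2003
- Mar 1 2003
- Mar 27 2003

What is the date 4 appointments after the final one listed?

Gaps: 1, 6, 11, 16, 21, 26 days — each gap is 5 larger than the previous one.
Next gap: 31 days. Mar 27 2003 + 31 days = Apr 27 2003.
Next gap: 36 days. Apr 27 2003 + 36 days = Jun 2 2003.
Next gap: 41 days. Jun 2 2003 + 41 days = Jul 13 2003.
Next gap: 46 days. Jul 13 2003 + 46 days = Aug 28 2003.

Aug 28 2003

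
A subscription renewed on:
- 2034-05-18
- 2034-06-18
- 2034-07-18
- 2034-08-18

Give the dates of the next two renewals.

2034-09-18, 2034-10-18

Each date is the 18th; the gaps (31, 30, 31) track the month lengths.
The rule is the 18th of each month.
September 2034: 2034-09-18.
October 2034: 2034-10-18.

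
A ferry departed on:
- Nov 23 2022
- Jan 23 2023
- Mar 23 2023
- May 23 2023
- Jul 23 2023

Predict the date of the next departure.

Each date is the 23rd; the gaps (61, 59, 61, 61) track the month lengths.
The rule is the 23rd of every 2 months.
Next: September 2023 → Sep 23 2023.

Sep 23 2023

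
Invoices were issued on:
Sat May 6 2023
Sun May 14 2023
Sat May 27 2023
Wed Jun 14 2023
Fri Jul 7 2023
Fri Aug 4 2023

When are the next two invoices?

The spacing grows by 5 each time: 8, 13, 18, 23, 28 days.
Next gap: 33 days. Fri Aug 4 2023 + 33 days = Wed Sep 6 2023.
Next gap: 38 days. Wed Sep 6 2023 + 38 days = Sat Oct 14 2023.

Wed Sep 6 2023, Sat Oct 14 2023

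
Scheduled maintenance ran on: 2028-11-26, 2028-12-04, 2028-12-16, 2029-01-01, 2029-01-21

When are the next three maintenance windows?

Intervals are 8, 12, 16, 20 days — an arithmetic progression with common difference 4.
Next gap: 24 days. 2029-01-21 + 24 days = 2029-02-14.
Next gap: 28 days. 2029-02-14 + 28 days = 2029-03-14.
Next gap: 32 days. 2029-03-14 + 32 days = 2029-04-15.

2029-02-14, 2029-03-14, 2029-04-15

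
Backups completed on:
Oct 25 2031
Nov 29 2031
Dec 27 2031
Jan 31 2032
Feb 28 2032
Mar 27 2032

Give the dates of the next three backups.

Apr 24 2032, May 29 2032, Jun 26 2032

These are Saturdays with 35, 28, 35, 28, 28-day gaps.
Each is the final Saturday of its month — Nov 29 2031 is past the 28th, so '4th Saturday' doesn't fit.
Last Saturday of April 2032: Apr 24 2032.
Last Saturday of May 2032: May 29 2032.
June 2032 ends with Saturday Jun 26 2032.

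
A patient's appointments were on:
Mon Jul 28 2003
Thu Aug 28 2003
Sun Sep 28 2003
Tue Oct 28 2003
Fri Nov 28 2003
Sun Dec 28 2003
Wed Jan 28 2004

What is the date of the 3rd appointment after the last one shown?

Wed Apr 28 2004

The day-of-month is always 28 (31, 31, 30, 31, 30, 31 days between events).
So this recurs on the 28th of each month.
Next: February 2004 → Sat Feb 28 2004.
Next: March 2004 → Sun Mar 28 2004.
Next: April 2004 → Wed Apr 28 2004.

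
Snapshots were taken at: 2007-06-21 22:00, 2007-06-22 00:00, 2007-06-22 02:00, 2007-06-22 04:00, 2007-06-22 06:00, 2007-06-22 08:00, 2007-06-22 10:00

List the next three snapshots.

The interval is a steady 2 hours (2, 2, 2, 2, 2, 2).
2007-06-22 10:00 + 2 h = 2007-06-22 12:00.
2007-06-22 12:00 + 2 h = 2007-06-22 14:00.
2007-06-22 14:00 + 2 h = 2007-06-22 16:00.

2007-06-22 12:00, 2007-06-22 14:00, 2007-06-22 16:00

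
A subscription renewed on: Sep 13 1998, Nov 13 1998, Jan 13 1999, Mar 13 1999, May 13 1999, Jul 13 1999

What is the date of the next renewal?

Gaps: 61, 61, 59, 61, 61 days — not constant. Every event is on the 13th of the month.
Pattern: the 13th of every 2 months.
Next: September 1999 → Sep 13 1999.

Sep 13 1999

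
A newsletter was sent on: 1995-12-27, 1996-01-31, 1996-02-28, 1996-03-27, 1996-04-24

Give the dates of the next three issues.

1996-05-29, 1996-06-26, 1996-07-31

These are Wednesdays with 35, 28, 28, 28-day gaps.
Each is the final Wednesday of its month — 1996-01-31 is past the 28th, so '4th Wednesday' doesn't fit.
May 1996 ends with Wednesday 1996-05-29.
June 1996 ends with Wednesday 1996-06-26.
July 1996 ends with Wednesday 1996-07-31.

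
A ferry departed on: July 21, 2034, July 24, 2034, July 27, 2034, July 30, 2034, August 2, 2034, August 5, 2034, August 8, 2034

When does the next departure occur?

Every event comes 3 days after the last (3, 3, 3, 3, 3, 3).
August 8, 2034 + 3 days = August 11, 2034.

August 11, 2034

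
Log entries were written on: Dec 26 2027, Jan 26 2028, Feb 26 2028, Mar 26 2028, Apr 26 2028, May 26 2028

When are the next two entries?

Jun 26 2028, Jul 26 2028

Each date is the 26th; the gaps (31, 31, 29, 31, 30) track the month lengths.
The rule is the 26th of each month.
Next: June 2028 → Jun 26 2028.
Next: July 2028 → Jul 26 2028.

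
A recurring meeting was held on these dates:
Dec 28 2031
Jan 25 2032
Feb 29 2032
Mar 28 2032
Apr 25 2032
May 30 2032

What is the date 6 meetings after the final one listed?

Nov 28 2032

All Sundays; the gaps (28, 35, 28, 28, 35) vary with month length.
This is the last Sunday of each month.
June 2032 ends with Sunday Jun 27 2032.
July 2032 ends with Sunday Jul 25 2032.
Last Sunday of August 2032: Aug 29 2032.
September 2032 ends with Sunday Sep 26 2032.
Last Sunday of October 2032: Oct 31 2032.
November 2032 ends with Sunday Nov 28 2032.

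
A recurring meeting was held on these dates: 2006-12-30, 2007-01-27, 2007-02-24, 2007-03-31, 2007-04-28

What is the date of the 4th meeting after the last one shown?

2007-08-25

Every date is a Saturday; gaps 28, 28, 35, 28 days.
Each is the last Saturday of its month (at least one falls on the 29th or later, ruling out '4th Saturday').
Last Saturday of May 2007: 2007-05-26.
Last Saturday of June 2007: 2007-06-30.
July 2007 ends with Saturday 2007-07-28.
August 2007 ends with Saturday 2007-08-25.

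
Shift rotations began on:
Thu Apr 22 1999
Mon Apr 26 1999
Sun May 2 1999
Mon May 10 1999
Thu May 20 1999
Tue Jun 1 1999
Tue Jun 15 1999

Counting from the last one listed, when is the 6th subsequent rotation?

Intervals are 4, 6, 8, 10, 12, 14 days — an arithmetic progression with common difference 2.
Next gap: 16 days. Tue Jun 15 1999 + 16 days = Thu Jul 1 1999.
Next gap: 18 days. Thu Jul 1 1999 + 18 days = Mon Jul 19 1999.
Next gap: 20 days. Mon Jul 19 1999 + 20 days = Sun Aug 8 1999.
Next gap: 22 days. Sun Aug 8 1999 + 22 days = Mon Aug 30 1999.
Next gap: 24 days. Mon Aug 30 1999 + 24 days = Thu Sep 23 1999.
Next gap: 26 days. Thu Sep 23 1999 + 26 days = Tue Oct 19 1999.

Tue Oct 19 1999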